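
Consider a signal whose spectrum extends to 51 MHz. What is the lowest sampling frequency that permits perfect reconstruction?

102 MHz

Nyquist rate = 2 × 51 MHz = 102 MHz.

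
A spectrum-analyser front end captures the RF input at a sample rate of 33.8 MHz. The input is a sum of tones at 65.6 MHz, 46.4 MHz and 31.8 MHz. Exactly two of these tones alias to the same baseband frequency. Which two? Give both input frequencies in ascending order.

31.8 MHz, 65.6 MHz

fs/2 = 16.9 MHz.
65.6 MHz mod fs = 31.8 MHz.
31.8 MHz > fs/2 = 16.9 MHz, folds to fs − 31.8 MHz = 2 MHz.
46.4 MHz mod fs = 12.6 MHz.
12.6 MHz ≤ fs/2 = 16.9 MHz, appears at 12.6 MHz.
31.8 MHz > fs/2 = 16.9 MHz, folds to fs − 31.8 MHz = 2 MHz.
31.8 MHz and 65.6 MHz both map to 2 MHz.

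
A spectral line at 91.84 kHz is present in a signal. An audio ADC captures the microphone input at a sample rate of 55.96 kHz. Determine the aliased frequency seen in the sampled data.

91.84 kHz mod fs = 35.88 kHz.
35.88 kHz > fs/2 = 27.98 kHz, folds to fs − 35.88 kHz = 20.08 kHz.

20.08 kHz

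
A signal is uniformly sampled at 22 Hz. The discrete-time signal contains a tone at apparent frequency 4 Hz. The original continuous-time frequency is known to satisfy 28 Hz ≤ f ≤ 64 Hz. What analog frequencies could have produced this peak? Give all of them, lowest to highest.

40 Hz, 48 Hz, 62 Hz

Frequencies that alias to 4 Hz are k·fs ± 4 Hz for integer k ≥ 0.
k=0: 4 Hz.
k=1: 18 Hz, 26 Hz.
k=2: 40 Hz, 48 Hz.
k=3: 62 Hz, 70 Hz.
k=4: 84 Hz, 92 Hz.
Within [28 Hz, 64 Hz]: 40 Hz, 48 Hz, 62 Hz.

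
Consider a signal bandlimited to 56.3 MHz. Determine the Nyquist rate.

112.6 MHz

Nyquist rate = 2 × 56.3 MHz = 112.6 MHz.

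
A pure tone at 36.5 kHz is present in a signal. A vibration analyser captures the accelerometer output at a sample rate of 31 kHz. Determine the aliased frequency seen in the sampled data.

36.5 kHz mod fs = 5.5 kHz.
5.5 kHz ≤ fs/2 = 15.5 kHz, appears at 5.5 kHz.

5.5 kHz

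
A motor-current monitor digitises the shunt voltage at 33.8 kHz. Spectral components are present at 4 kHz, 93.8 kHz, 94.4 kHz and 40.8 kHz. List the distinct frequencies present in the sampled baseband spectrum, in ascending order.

fs/2 = 16.9 kHz.
4 kHz ≤ fs/2 = 16.9 kHz, passes unchanged.
93.8 kHz mod fs = 26.2 kHz.
26.2 kHz > fs/2 = 16.9 kHz, folds to fs − 26.2 kHz = 7.6 kHz.
94.4 kHz mod fs = 26.8 kHz.
26.8 kHz > fs/2 = 16.9 kHz, folds to fs − 26.8 kHz = 7 kHz.
40.8 kHz mod fs = 7 kHz.
7 kHz ≤ fs/2 = 16.9 kHz, appears at 7 kHz.
Distinct values: {4 kHz, 7 kHz, 7.6 kHz}.

4 kHz, 7 kHz, 7.6 kHz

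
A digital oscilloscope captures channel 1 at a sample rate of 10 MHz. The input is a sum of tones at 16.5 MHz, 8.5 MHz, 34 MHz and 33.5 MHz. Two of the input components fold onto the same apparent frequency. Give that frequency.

3.5 MHz

fs/2 = 5 MHz.
16.5 MHz mod fs = 6.5 MHz.
6.5 MHz > fs/2 = 5 MHz, folds to fs − 6.5 MHz = 3.5 MHz.
8.5 MHz > fs/2 = 5 MHz, folds to fs − 8.5 MHz = 1.5 MHz.
34 MHz mod fs = 4 MHz.
4 MHz ≤ fs/2 = 5 MHz, appears at 4 MHz.
33.5 MHz mod fs = 3.5 MHz.
3.5 MHz ≤ fs/2 = 5 MHz, appears at 3.5 MHz.
16.5 MHz and 33.5 MHz both map to 3.5 MHz.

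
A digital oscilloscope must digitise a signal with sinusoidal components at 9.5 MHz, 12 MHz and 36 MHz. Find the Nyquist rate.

Highest-frequency component: 36 MHz.
Nyquist rate = 2 × 36 MHz = 72 MHz.

72 MHz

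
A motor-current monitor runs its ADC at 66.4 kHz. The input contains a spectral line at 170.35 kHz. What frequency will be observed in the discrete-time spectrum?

28.85 kHz

170.35 kHz mod fs = 37.55 kHz.
37.55 kHz > fs/2 = 33.2 kHz, folds to fs − 37.55 kHz = 28.85 kHz.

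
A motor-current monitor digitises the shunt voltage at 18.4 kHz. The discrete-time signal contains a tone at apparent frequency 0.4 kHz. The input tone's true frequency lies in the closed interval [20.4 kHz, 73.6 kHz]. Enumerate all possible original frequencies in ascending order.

Frequencies that alias to 0.4 kHz are k·fs ± 0.4 kHz for integer k ≥ 0.
k=0: 0.4 kHz.
k=1: 18 kHz, 18.8 kHz.
k=2: 36.4 kHz, 37.2 kHz.
k=3: 54.8 kHz, 55.6 kHz.
k=4: 73.2 kHz, 74 kHz.
k=5: 91.6 kHz, 92.4 kHz.
Within [20.4 kHz, 73.6 kHz]: 36.4 kHz, 37.2 kHz, 54.8 kHz, 55.6 kHz, 73.2 kHz.

36.4 kHz, 37.2 kHz, 54.8 kHz, 55.6 kHz, 73.2 kHz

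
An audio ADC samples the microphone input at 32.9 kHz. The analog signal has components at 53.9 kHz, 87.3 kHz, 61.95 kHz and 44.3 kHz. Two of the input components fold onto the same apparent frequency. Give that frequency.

11.4 kHz

fs/2 = 16.45 kHz.
53.9 kHz mod fs = 21 kHz.
21 kHz > fs/2 = 16.45 kHz, folds to fs − 21 kHz = 11.9 kHz.
87.3 kHz mod fs = 21.5 kHz.
21.5 kHz > fs/2 = 16.45 kHz, folds to fs − 21.5 kHz = 11.4 kHz.
61.95 kHz mod fs = 29.05 kHz.
29.05 kHz > fs/2 = 16.45 kHz, folds to fs − 29.05 kHz = 3.85 kHz.
44.3 kHz mod fs = 11.4 kHz.
11.4 kHz ≤ fs/2 = 16.45 kHz, appears at 11.4 kHz.
44.3 kHz and 87.3 kHz both map to 11.4 kHz.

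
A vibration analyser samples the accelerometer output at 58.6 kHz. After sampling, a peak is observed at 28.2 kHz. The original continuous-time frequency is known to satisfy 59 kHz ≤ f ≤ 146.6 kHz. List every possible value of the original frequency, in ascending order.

86.8 kHz, 89 kHz, 145.4 kHz

Frequencies that alias to 28.2 kHz are k·fs ± 28.2 kHz for integer k ≥ 0.
k=0: 28.2 kHz.
k=1: 30.4 kHz, 86.8 kHz.
k=2: 89 kHz, 145.4 kHz.
k=3: 147.6 kHz, 204 kHz.
Within [59 kHz, 146.6 kHz]: 86.8 kHz, 89 kHz, 145.4 kHz.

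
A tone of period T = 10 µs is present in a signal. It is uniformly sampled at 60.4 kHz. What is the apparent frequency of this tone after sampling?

T = 10 µs → f = 1/T = 100 kHz.
100 kHz mod fs = 39.6 kHz.
39.6 kHz > fs/2 = 30.2 kHz, folds to fs − 39.6 kHz = 20.8 kHz.

20.8 kHz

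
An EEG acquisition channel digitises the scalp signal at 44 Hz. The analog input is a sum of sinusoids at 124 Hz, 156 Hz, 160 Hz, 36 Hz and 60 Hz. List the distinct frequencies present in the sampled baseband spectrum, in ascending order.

fs/2 = 22 Hz.
124 Hz mod fs = 36 Hz.
36 Hz > fs/2 = 22 Hz, folds to fs − 36 Hz = 8 Hz.
156 Hz mod fs = 24 Hz.
24 Hz > fs/2 = 22 Hz, folds to fs − 24 Hz = 20 Hz.
160 Hz mod fs = 28 Hz.
28 Hz > fs/2 = 22 Hz, folds to fs − 28 Hz = 16 Hz.
36 Hz > fs/2 = 22 Hz, folds to fs − 36 Hz = 8 Hz.
60 Hz mod fs = 16 Hz.
16 Hz ≤ fs/2 = 22 Hz, appears at 16 Hz.
Distinct values: {8 Hz, 16 Hz, 20 Hz}.

8 Hz, 16 Hz, 20 Hz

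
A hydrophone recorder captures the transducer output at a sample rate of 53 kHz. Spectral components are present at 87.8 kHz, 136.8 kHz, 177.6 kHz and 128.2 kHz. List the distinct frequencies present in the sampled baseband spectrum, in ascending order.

fs/2 = 26.5 kHz.
87.8 kHz mod fs = 34.8 kHz.
34.8 kHz > fs/2 = 26.5 kHz, folds to fs − 34.8 kHz = 18.2 kHz.
136.8 kHz mod fs = 30.8 kHz.
30.8 kHz > fs/2 = 26.5 kHz, folds to fs − 30.8 kHz = 22.2 kHz.
177.6 kHz mod fs = 18.6 kHz.
18.6 kHz ≤ fs/2 = 26.5 kHz, appears at 18.6 kHz.
128.2 kHz mod fs = 22.2 kHz.
22.2 kHz ≤ fs/2 = 26.5 kHz, appears at 22.2 kHz.
Distinct values: {18.2 kHz, 18.6 kHz, 22.2 kHz}.

18.2 kHz, 18.6 kHz, 22.2 kHz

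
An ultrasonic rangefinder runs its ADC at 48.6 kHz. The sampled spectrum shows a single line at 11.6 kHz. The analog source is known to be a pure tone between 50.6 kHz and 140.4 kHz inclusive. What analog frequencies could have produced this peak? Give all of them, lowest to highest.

Frequencies that alias to 11.6 kHz are k·fs ± 11.6 kHz for integer k ≥ 0.
k=0: 11.6 kHz.
k=1: 37 kHz, 60.2 kHz.
k=2: 85.6 kHz, 108.8 kHz.
k=3: 134.2 kHz, 157.4 kHz.
k=4: 182.8 kHz, 206 kHz.
Within [50.6 kHz, 140.4 kHz]: 60.2 kHz, 85.6 kHz, 108.8 kHz, 134.2 kHz.

60.2 kHz, 85.6 kHz, 108.8 kHz, 134.2 kHz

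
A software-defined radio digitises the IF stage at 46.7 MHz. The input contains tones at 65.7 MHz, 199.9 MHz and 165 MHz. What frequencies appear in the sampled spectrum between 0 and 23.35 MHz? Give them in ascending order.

13.1 MHz, 19 MHz, 21.8 MHz

fs/2 = 23.35 MHz.
65.7 MHz mod fs = 19 MHz.
19 MHz ≤ fs/2 = 23.35 MHz, appears at 19 MHz.
199.9 MHz mod fs = 13.1 MHz.
13.1 MHz ≤ fs/2 = 23.35 MHz, appears at 13.1 MHz.
165 MHz mod fs = 24.9 MHz.
24.9 MHz > fs/2 = 23.35 MHz, folds to fs − 24.9 MHz = 21.8 MHz.
Distinct values: {13.1 MHz, 19 MHz, 21.8 MHz}.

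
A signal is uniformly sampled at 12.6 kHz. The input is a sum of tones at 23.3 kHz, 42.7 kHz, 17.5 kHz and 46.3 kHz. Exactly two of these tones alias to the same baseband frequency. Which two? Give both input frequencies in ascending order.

17.5 kHz, 42.7 kHz

fs/2 = 6.3 kHz.
23.3 kHz mod fs = 10.7 kHz.
10.7 kHz > fs/2 = 6.3 kHz, folds to fs − 10.7 kHz = 1.9 kHz.
42.7 kHz mod fs = 4.9 kHz.
4.9 kHz ≤ fs/2 = 6.3 kHz, appears at 4.9 kHz.
17.5 kHz mod fs = 4.9 kHz.
4.9 kHz ≤ fs/2 = 6.3 kHz, appears at 4.9 kHz.
46.3 kHz mod fs = 8.5 kHz.
8.5 kHz > fs/2 = 6.3 kHz, folds to fs − 8.5 kHz = 4.1 kHz.
17.5 kHz and 42.7 kHz both map to 4.9 kHz.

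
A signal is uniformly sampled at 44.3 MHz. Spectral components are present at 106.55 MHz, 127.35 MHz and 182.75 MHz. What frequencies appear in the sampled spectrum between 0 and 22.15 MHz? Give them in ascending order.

5.55 MHz, 17.95 MHz

fs/2 = 22.15 MHz.
106.55 MHz mod fs = 17.95 MHz.
17.95 MHz ≤ fs/2 = 22.15 MHz, appears at 17.95 MHz.
127.35 MHz mod fs = 38.75 MHz.
38.75 MHz > fs/2 = 22.15 MHz, folds to fs − 38.75 MHz = 5.55 MHz.
182.75 MHz mod fs = 5.55 MHz.
5.55 MHz ≤ fs/2 = 22.15 MHz, appears at 5.55 MHz.
Distinct values: {5.55 MHz, 17.95 MHz}.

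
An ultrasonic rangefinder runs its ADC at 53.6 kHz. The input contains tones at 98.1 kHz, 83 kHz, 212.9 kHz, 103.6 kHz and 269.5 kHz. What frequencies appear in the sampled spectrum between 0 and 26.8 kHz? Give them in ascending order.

1.5 kHz, 3.6 kHz, 9.1 kHz, 24.2 kHz

fs/2 = 26.8 kHz.
98.1 kHz mod fs = 44.5 kHz.
44.5 kHz > fs/2 = 26.8 kHz, folds to fs − 44.5 kHz = 9.1 kHz.
83 kHz mod fs = 29.4 kHz.
29.4 kHz > fs/2 = 26.8 kHz, folds to fs − 29.4 kHz = 24.2 kHz.
212.9 kHz mod fs = 52.1 kHz.
52.1 kHz > fs/2 = 26.8 kHz, folds to fs − 52.1 kHz = 1.5 kHz.
103.6 kHz mod fs = 50 kHz.
50 kHz > fs/2 = 26.8 kHz, folds to fs − 50 kHz = 3.6 kHz.
269.5 kHz mod fs = 1.5 kHz.
1.5 kHz ≤ fs/2 = 26.8 kHz, appears at 1.5 kHz.
Distinct values: {1.5 kHz, 3.6 kHz, 9.1 kHz, 24.2 kHz}.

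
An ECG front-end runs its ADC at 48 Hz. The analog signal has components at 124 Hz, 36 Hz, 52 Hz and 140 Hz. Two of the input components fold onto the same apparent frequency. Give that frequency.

fs/2 = 24 Hz.
124 Hz mod fs = 28 Hz.
28 Hz > fs/2 = 24 Hz, folds to fs − 28 Hz = 20 Hz.
36 Hz > fs/2 = 24 Hz, folds to fs − 36 Hz = 12 Hz.
52 Hz mod fs = 4 Hz.
4 Hz ≤ fs/2 = 24 Hz, appears at 4 Hz.
140 Hz mod fs = 44 Hz.
44 Hz > fs/2 = 24 Hz, folds to fs − 44 Hz = 4 Hz.
52 Hz and 140 Hz both map to 4 Hz.

4 Hz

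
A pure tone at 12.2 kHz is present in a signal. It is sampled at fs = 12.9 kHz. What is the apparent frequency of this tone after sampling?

12.2 kHz > fs/2 = 6.45 kHz, folds to fs − 12.2 kHz = 0.7 kHz.

0.7 kHz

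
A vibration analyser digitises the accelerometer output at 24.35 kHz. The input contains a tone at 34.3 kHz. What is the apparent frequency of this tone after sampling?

34.3 kHz mod fs = 9.95 kHz.
9.95 kHz ≤ fs/2 = 12.175 kHz, appears at 9.95 kHz.

9.95 kHz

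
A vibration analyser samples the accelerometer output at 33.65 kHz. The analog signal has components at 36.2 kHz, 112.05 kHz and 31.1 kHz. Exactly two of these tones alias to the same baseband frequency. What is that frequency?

fs/2 = 16.825 kHz.
36.2 kHz mod fs = 2.55 kHz.
2.55 kHz ≤ fs/2 = 16.825 kHz, appears at 2.55 kHz.
112.05 kHz mod fs = 11.1 kHz.
11.1 kHz ≤ fs/2 = 16.825 kHz, appears at 11.1 kHz.
31.1 kHz > fs/2 = 16.825 kHz, folds to fs − 31.1 kHz = 2.55 kHz.
31.1 kHz and 36.2 kHz both map to 2.55 kHz.

2.55 kHz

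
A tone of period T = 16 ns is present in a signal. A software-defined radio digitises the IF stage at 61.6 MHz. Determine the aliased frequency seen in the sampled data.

T = 16 ns → f = 1/T = 62.5 MHz.
62.5 MHz mod fs = 0.9 MHz.
0.9 MHz ≤ fs/2 = 30.8 MHz, appears at 0.9 MHz.

0.9 MHz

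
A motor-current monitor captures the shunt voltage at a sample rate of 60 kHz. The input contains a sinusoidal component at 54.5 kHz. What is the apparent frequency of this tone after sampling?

5.5 kHz

54.5 kHz > fs/2 = 30 kHz, folds to fs − 54.5 kHz = 5.5 kHz.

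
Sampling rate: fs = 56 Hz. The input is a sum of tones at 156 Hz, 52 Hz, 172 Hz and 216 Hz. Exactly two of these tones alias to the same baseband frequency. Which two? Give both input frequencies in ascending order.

52 Hz, 172 Hz

fs/2 = 28 Hz.
156 Hz mod fs = 44 Hz.
44 Hz > fs/2 = 28 Hz, folds to fs − 44 Hz = 12 Hz.
52 Hz > fs/2 = 28 Hz, folds to fs − 52 Hz = 4 Hz.
172 Hz mod fs = 4 Hz.
4 Hz ≤ fs/2 = 28 Hz, appears at 4 Hz.
216 Hz mod fs = 48 Hz.
48 Hz > fs/2 = 28 Hz, folds to fs − 48 Hz = 8 Hz.
52 Hz and 172 Hz both map to 4 Hz.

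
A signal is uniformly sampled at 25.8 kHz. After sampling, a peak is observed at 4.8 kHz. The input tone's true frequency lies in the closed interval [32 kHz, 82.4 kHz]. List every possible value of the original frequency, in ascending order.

46.8 kHz, 56.4 kHz, 72.6 kHz, 82.2 kHz

Frequencies that alias to 4.8 kHz are k·fs ± 4.8 kHz for integer k ≥ 0.
k=0: 4.8 kHz.
k=1: 21 kHz, 30.6 kHz.
k=2: 46.8 kHz, 56.4 kHz.
k=3: 72.6 kHz, 82.2 kHz.
k=4: 98.4 kHz, 108 kHz.
Within [32 kHz, 82.4 kHz]: 46.8 kHz, 56.4 kHz, 72.6 kHz, 82.2 kHz.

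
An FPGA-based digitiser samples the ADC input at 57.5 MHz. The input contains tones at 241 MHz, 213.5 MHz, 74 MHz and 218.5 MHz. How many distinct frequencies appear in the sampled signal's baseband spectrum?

3

fs/2 = 28.75 MHz.
241 MHz mod fs = 11 MHz.
11 MHz ≤ fs/2 = 28.75 MHz, appears at 11 MHz.
213.5 MHz mod fs = 41 MHz.
41 MHz > fs/2 = 28.75 MHz, folds to fs − 41 MHz = 16.5 MHz.
74 MHz mod fs = 16.5 MHz.
16.5 MHz ≤ fs/2 = 28.75 MHz, appears at 16.5 MHz.
218.5 MHz mod fs = 46 MHz.
46 MHz > fs/2 = 28.75 MHz, folds to fs − 46 MHz = 11.5 MHz.
Distinct values: {11 MHz, 11.5 MHz, 16.5 MHz} → 3.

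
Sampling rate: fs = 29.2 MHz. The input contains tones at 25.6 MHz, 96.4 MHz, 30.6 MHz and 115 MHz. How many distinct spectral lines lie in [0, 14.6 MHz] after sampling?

4

fs/2 = 14.6 MHz.
25.6 MHz > fs/2 = 14.6 MHz, folds to fs − 25.6 MHz = 3.6 MHz.
96.4 MHz mod fs = 8.8 MHz.
8.8 MHz ≤ fs/2 = 14.6 MHz, appears at 8.8 MHz.
30.6 MHz mod fs = 1.4 MHz.
1.4 MHz ≤ fs/2 = 14.6 MHz, appears at 1.4 MHz.
115 MHz mod fs = 27.4 MHz.
27.4 MHz > fs/2 = 14.6 MHz, folds to fs − 27.4 MHz = 1.8 MHz.
Distinct values: {1.4 MHz, 1.8 MHz, 3.6 MHz, 8.8 MHz} → 4.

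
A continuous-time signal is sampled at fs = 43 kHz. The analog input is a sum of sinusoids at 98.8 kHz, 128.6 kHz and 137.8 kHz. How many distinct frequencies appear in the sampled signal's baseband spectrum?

fs/2 = 21.5 kHz.
98.8 kHz mod fs = 12.8 kHz.
12.8 kHz ≤ fs/2 = 21.5 kHz, appears at 12.8 kHz.
128.6 kHz mod fs = 42.6 kHz.
42.6 kHz > fs/2 = 21.5 kHz, folds to fs − 42.6 kHz = 0.4 kHz.
137.8 kHz mod fs = 8.8 kHz.
8.8 kHz ≤ fs/2 = 21.5 kHz, appears at 8.8 kHz.
Distinct values: {0.4 kHz, 8.8 kHz, 12.8 kHz} → 3.

3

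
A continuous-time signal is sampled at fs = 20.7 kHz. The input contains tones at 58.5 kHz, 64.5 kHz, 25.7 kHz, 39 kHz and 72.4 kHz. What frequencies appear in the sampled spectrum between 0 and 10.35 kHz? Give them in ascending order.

2.4 kHz, 3.6 kHz, 5 kHz, 10.3 kHz

fs/2 = 10.35 kHz.
58.5 kHz mod fs = 17.1 kHz.
17.1 kHz > fs/2 = 10.35 kHz, folds to fs − 17.1 kHz = 3.6 kHz.
64.5 kHz mod fs = 2.4 kHz.
2.4 kHz ≤ fs/2 = 10.35 kHz, appears at 2.4 kHz.
25.7 kHz mod fs = 5 kHz.
5 kHz ≤ fs/2 = 10.35 kHz, appears at 5 kHz.
39 kHz mod fs = 18.3 kHz.
18.3 kHz > fs/2 = 10.35 kHz, folds to fs − 18.3 kHz = 2.4 kHz.
72.4 kHz mod fs = 10.3 kHz.
10.3 kHz ≤ fs/2 = 10.35 kHz, appears at 10.3 kHz.
Distinct values: {2.4 kHz, 3.6 kHz, 5 kHz, 10.3 kHz}.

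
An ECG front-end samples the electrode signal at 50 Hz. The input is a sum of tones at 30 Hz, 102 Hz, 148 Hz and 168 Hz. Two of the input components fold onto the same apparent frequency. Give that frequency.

2 Hz

fs/2 = 25 Hz.
30 Hz > fs/2 = 25 Hz, folds to fs − 30 Hz = 20 Hz.
102 Hz mod fs = 2 Hz.
2 Hz ≤ fs/2 = 25 Hz, appears at 2 Hz.
148 Hz mod fs = 48 Hz.
48 Hz > fs/2 = 25 Hz, folds to fs − 48 Hz = 2 Hz.
168 Hz mod fs = 18 Hz.
18 Hz ≤ fs/2 = 25 Hz, appears at 18 Hz.
102 Hz and 148 Hz both map to 2 Hz.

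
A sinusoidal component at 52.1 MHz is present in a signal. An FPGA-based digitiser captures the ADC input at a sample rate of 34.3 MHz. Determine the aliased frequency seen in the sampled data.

16.5 MHz

52.1 MHz mod fs = 17.8 MHz.
17.8 MHz > fs/2 = 17.15 MHz, folds to fs − 17.8 MHz = 16.5 MHz.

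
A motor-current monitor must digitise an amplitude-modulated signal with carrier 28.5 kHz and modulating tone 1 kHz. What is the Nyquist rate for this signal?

AM sidebands sit at fc ± fm = 27.5 kHz and 29.5 kHz.
Highest-frequency component: 29.5 kHz.
Nyquist rate = 2 × 29.5 kHz = 59 kHz.

59 kHz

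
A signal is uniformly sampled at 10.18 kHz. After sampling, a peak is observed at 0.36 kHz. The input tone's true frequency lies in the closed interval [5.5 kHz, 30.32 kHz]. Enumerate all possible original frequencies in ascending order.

Frequencies that alias to 0.36 kHz are k·fs ± 0.36 kHz for integer k ≥ 0.
k=0: 0.36 kHz.
k=1: 9.82 kHz, 10.54 kHz.
k=2: 20 kHz, 20.72 kHz.
k=3: 30.18 kHz, 30.9 kHz.
k=4: 40.36 kHz, 41.08 kHz.
Within [5.5 kHz, 30.32 kHz]: 9.82 kHz, 10.54 kHz, 20 kHz, 20.72 kHz, 30.18 kHz.

9.82 kHz, 10.54 kHz, 20 kHz, 20.72 kHz, 30.18 kHz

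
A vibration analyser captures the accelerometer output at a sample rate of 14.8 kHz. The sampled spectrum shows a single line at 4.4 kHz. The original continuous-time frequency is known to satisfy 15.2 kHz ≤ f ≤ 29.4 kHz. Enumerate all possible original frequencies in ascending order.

19.2 kHz, 25.2 kHz

Frequencies that alias to 4.4 kHz are k·fs ± 4.4 kHz for integer k ≥ 0.
k=0: 4.4 kHz.
k=1: 10.4 kHz, 19.2 kHz.
k=2: 25.2 kHz, 34 kHz.
k=3: 40 kHz, 48.8 kHz.
Within [15.2 kHz, 29.4 kHz]: 19.2 kHz, 25.2 kHz.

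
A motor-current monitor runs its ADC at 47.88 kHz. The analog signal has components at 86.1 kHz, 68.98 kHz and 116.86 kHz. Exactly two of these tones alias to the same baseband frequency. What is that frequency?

fs/2 = 23.94 kHz.
86.1 kHz mod fs = 38.22 kHz.
38.22 kHz > fs/2 = 23.94 kHz, folds to fs − 38.22 kHz = 9.66 kHz.
68.98 kHz mod fs = 21.1 kHz.
21.1 kHz ≤ fs/2 = 23.94 kHz, appears at 21.1 kHz.
116.86 kHz mod fs = 21.1 kHz.
21.1 kHz ≤ fs/2 = 23.94 kHz, appears at 21.1 kHz.
68.98 kHz and 116.86 kHz both map to 21.1 kHz.

21.1 kHz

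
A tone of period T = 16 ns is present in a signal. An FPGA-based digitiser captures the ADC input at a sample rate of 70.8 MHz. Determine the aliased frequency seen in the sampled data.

T = 16 ns → f = 1/T = 62.5 MHz.
62.5 MHz > fs/2 = 35.4 MHz, folds to fs − 62.5 MHz = 8.3 MHz.

8.3 MHz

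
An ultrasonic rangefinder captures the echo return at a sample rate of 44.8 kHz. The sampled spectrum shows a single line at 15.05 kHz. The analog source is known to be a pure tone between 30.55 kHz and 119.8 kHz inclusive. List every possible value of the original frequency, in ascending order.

59.85 kHz, 74.55 kHz, 104.65 kHz, 119.35 kHz

Frequencies that alias to 15.05 kHz are k·fs ± 15.05 kHz for integer k ≥ 0.
k=0: 15.05 kHz.
k=1: 29.75 kHz, 59.85 kHz.
k=2: 74.55 kHz, 104.65 kHz.
k=3: 119.35 kHz, 149.45 kHz.
k=4: 164.15 kHz, 194.25 kHz.
Within [30.55 kHz, 119.8 kHz]: 59.85 kHz, 74.55 kHz, 104.65 kHz, 119.35 kHz.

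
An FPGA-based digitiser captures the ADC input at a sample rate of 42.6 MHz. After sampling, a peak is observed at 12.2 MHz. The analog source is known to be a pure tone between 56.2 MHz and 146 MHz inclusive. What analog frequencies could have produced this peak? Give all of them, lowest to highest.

Frequencies that alias to 12.2 MHz are k·fs ± 12.2 MHz for integer k ≥ 0.
k=0: 12.2 MHz.
k=1: 30.4 MHz, 54.8 MHz.
k=2: 73 MHz, 97.4 MHz.
k=3: 115.6 MHz, 140 MHz.
k=4: 158.2 MHz, 182.6 MHz.
Within [56.2 MHz, 146 MHz]: 73 MHz, 97.4 MHz, 115.6 MHz, 140 MHz.

73 MHz, 97.4 MHz, 115.6 MHz, 140 MHz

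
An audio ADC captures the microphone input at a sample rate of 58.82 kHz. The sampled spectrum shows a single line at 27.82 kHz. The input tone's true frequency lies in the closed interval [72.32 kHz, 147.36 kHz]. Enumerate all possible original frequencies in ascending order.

Frequencies that alias to 27.82 kHz are k·fs ± 27.82 kHz for integer k ≥ 0.
k=0: 27.82 kHz.
k=1: 31 kHz, 86.64 kHz.
k=2: 89.82 kHz, 145.46 kHz.
k=3: 148.64 kHz, 204.28 kHz.
Within [72.32 kHz, 147.36 kHz]: 86.64 kHz, 89.82 kHz, 145.46 kHz.

86.64 kHz, 89.82 kHz, 145.46 kHz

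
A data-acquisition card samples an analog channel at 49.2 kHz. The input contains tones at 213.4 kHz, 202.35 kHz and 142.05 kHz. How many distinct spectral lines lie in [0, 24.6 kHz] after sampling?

2

fs/2 = 24.6 kHz.
213.4 kHz mod fs = 16.6 kHz.
16.6 kHz ≤ fs/2 = 24.6 kHz, appears at 16.6 kHz.
202.35 kHz mod fs = 5.55 kHz.
5.55 kHz ≤ fs/2 = 24.6 kHz, appears at 5.55 kHz.
142.05 kHz mod fs = 43.65 kHz.
43.65 kHz > fs/2 = 24.6 kHz, folds to fs − 43.65 kHz = 5.55 kHz.
Distinct values: {5.55 kHz, 16.6 kHz} → 2.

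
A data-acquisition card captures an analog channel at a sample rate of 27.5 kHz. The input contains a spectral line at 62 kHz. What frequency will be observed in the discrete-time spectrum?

62 kHz mod fs = 7 kHz.
7 kHz ≤ fs/2 = 13.75 kHz, appears at 7 kHz.

7 kHz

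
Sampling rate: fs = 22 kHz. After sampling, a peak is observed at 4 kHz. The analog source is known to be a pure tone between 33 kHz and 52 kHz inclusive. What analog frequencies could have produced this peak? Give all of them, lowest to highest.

40 kHz, 48 kHz

Frequencies that alias to 4 kHz are k·fs ± 4 kHz for integer k ≥ 0.
k=0: 4 kHz.
k=1: 18 kHz, 26 kHz.
k=2: 40 kHz, 48 kHz.
k=3: 62 kHz, 70 kHz.
Within [33 kHz, 52 kHz]: 40 kHz, 48 kHz.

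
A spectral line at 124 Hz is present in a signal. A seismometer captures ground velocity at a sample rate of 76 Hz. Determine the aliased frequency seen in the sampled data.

28 Hz

124 Hz mod fs = 48 Hz.
48 Hz > fs/2 = 38 Hz, folds to fs − 48 Hz = 28 Hz.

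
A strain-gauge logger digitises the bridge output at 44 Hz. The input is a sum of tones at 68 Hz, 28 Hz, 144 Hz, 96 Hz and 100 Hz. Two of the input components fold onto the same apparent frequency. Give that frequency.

12 Hz

fs/2 = 22 Hz.
68 Hz mod fs = 24 Hz.
24 Hz > fs/2 = 22 Hz, folds to fs − 24 Hz = 20 Hz.
28 Hz > fs/2 = 22 Hz, folds to fs − 28 Hz = 16 Hz.
144 Hz mod fs = 12 Hz.
12 Hz ≤ fs/2 = 22 Hz, appears at 12 Hz.
96 Hz mod fs = 8 Hz.
8 Hz ≤ fs/2 = 22 Hz, appears at 8 Hz.
100 Hz mod fs = 12 Hz.
12 Hz ≤ fs/2 = 22 Hz, appears at 12 Hz.
100 Hz and 144 Hz both map to 12 Hz.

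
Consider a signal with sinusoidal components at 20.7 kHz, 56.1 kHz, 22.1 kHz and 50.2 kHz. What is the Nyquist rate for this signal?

112.2 kHz

Highest-frequency component: 56.1 kHz.
Nyquist rate = 2 × 56.1 kHz = 112.2 kHz.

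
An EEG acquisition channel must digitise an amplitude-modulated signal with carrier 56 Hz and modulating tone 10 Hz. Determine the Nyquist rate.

132 Hz

AM sidebands sit at fc ± fm = 46 Hz and 66 Hz.
Highest-frequency component: 66 Hz.
Nyquist rate = 2 × 66 Hz = 132 Hz.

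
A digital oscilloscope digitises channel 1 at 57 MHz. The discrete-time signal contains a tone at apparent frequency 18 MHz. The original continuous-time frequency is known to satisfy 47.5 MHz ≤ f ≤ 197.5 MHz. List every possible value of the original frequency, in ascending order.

Frequencies that alias to 18 MHz are k·fs ± 18 MHz for integer k ≥ 0.
k=0: 18 MHz.
k=1: 39 MHz, 75 MHz.
k=2: 96 MHz, 132 MHz.
k=3: 153 MHz, 189 MHz.
k=4: 210 MHz, 246 MHz.
Within [47.5 MHz, 197.5 MHz]: 75 MHz, 96 MHz, 132 MHz, 153 MHz, 189 MHz.

75 MHz, 96 MHz, 132 MHz, 153 MHz, 189 MHz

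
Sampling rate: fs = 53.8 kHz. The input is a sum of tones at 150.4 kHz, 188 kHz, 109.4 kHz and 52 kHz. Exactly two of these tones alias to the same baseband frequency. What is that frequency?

fs/2 = 26.9 kHz.
150.4 kHz mod fs = 42.8 kHz.
42.8 kHz > fs/2 = 26.9 kHz, folds to fs − 42.8 kHz = 11 kHz.
188 kHz mod fs = 26.6 kHz.
26.6 kHz ≤ fs/2 = 26.9 kHz, appears at 26.6 kHz.
109.4 kHz mod fs = 1.8 kHz.
1.8 kHz ≤ fs/2 = 26.9 kHz, appears at 1.8 kHz.
52 kHz > fs/2 = 26.9 kHz, folds to fs − 52 kHz = 1.8 kHz.
52 kHz and 109.4 kHz both map to 1.8 kHz.

1.8 kHz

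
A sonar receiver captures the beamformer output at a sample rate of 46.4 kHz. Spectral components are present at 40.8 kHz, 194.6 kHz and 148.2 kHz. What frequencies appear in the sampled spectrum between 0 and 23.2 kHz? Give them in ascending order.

5.6 kHz, 9 kHz

fs/2 = 23.2 kHz.
40.8 kHz > fs/2 = 23.2 kHz, folds to fs − 40.8 kHz = 5.6 kHz.
194.6 kHz mod fs = 9 kHz.
9 kHz ≤ fs/2 = 23.2 kHz, appears at 9 kHz.
148.2 kHz mod fs = 9 kHz.
9 kHz ≤ fs/2 = 23.2 kHz, appears at 9 kHz.
Distinct values: {5.6 kHz, 9 kHz}.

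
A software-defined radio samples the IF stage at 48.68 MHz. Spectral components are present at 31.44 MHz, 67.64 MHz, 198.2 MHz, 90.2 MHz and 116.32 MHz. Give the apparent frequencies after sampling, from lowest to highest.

3.48 MHz, 7.16 MHz, 17.24 MHz, 18.96 MHz

fs/2 = 24.34 MHz.
31.44 MHz > fs/2 = 24.34 MHz, folds to fs − 31.44 MHz = 17.24 MHz.
67.64 MHz mod fs = 18.96 MHz.
18.96 MHz ≤ fs/2 = 24.34 MHz, appears at 18.96 MHz.
198.2 MHz mod fs = 3.48 MHz.
3.48 MHz ≤ fs/2 = 24.34 MHz, appears at 3.48 MHz.
90.2 MHz mod fs = 41.52 MHz.
41.52 MHz > fs/2 = 24.34 MHz, folds to fs − 41.52 MHz = 7.16 MHz.
116.32 MHz mod fs = 18.96 MHz.
18.96 MHz ≤ fs/2 = 24.34 MHz, appears at 18.96 MHz.
Distinct values: {3.48 MHz, 7.16 MHz, 17.24 MHz, 18.96 MHz}.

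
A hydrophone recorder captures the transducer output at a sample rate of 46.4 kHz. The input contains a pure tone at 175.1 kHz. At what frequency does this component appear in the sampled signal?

10.5 kHz

175.1 kHz mod fs = 35.9 kHz.
35.9 kHz > fs/2 = 23.2 kHz, folds to fs − 35.9 kHz = 10.5 kHz.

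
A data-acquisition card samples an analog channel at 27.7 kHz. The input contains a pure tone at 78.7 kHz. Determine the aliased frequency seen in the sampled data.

4.4 kHz

78.7 kHz mod fs = 23.3 kHz.
23.3 kHz > fs/2 = 13.85 kHz, folds to fs − 23.3 kHz = 4.4 kHz.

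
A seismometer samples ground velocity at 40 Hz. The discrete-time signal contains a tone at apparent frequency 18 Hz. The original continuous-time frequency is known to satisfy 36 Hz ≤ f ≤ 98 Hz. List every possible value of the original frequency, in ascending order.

Frequencies that alias to 18 Hz are k·fs ± 18 Hz for integer k ≥ 0.
k=0: 18 Hz.
k=1: 22 Hz, 58 Hz.
k=2: 62 Hz, 98 Hz.
k=3: 102 Hz, 138 Hz.
Within [36 Hz, 98 Hz]: 58 Hz, 62 Hz, 98 Hz.

58 Hz, 62 Hz, 98 Hz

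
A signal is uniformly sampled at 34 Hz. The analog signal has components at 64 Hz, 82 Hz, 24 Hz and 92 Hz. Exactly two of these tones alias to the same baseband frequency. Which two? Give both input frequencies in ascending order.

24 Hz, 92 Hz

fs/2 = 17 Hz.
64 Hz mod fs = 30 Hz.
30 Hz > fs/2 = 17 Hz, folds to fs − 30 Hz = 4 Hz.
82 Hz mod fs = 14 Hz.
14 Hz ≤ fs/2 = 17 Hz, appears at 14 Hz.
24 Hz > fs/2 = 17 Hz, folds to fs − 24 Hz = 10 Hz.
92 Hz mod fs = 24 Hz.
24 Hz > fs/2 = 17 Hz, folds to fs − 24 Hz = 10 Hz.
24 Hz and 92 Hz both map to 10 Hz.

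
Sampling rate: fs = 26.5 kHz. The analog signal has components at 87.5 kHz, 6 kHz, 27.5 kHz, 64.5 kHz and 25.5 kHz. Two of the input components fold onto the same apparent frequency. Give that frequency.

1 kHz

fs/2 = 13.25 kHz.
87.5 kHz mod fs = 8 kHz.
8 kHz ≤ fs/2 = 13.25 kHz, appears at 8 kHz.
6 kHz ≤ fs/2 = 13.25 kHz, passes unchanged.
27.5 kHz mod fs = 1 kHz.
1 kHz ≤ fs/2 = 13.25 kHz, appears at 1 kHz.
64.5 kHz mod fs = 11.5 kHz.
11.5 kHz ≤ fs/2 = 13.25 kHz, appears at 11.5 kHz.
25.5 kHz > fs/2 = 13.25 kHz, folds to fs − 25.5 kHz = 1 kHz.
25.5 kHz and 27.5 kHz both map to 1 kHz.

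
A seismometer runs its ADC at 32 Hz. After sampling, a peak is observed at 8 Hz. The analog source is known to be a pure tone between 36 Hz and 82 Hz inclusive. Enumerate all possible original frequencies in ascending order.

40 Hz, 56 Hz, 72 Hz

Frequencies that alias to 8 Hz are k·fs ± 8 Hz for integer k ≥ 0.
k=0: 8 Hz.
k=1: 24 Hz, 40 Hz.
k=2: 56 Hz, 72 Hz.
k=3: 88 Hz, 104 Hz.
Within [36 Hz, 82 Hz]: 40 Hz, 56 Hz, 72 Hz.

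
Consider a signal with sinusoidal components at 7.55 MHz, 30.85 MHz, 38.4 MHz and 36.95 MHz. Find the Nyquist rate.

Highest-frequency component: 38.4 MHz.
Nyquist rate = 2 × 38.4 MHz = 76.8 MHz.

76.8 MHz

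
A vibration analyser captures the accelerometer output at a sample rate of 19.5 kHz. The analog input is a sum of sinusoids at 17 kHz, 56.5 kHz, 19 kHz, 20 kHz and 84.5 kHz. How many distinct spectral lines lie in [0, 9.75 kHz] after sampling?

fs/2 = 9.75 kHz.
17 kHz > fs/2 = 9.75 kHz, folds to fs − 17 kHz = 2.5 kHz.
56.5 kHz mod fs = 17.5 kHz.
17.5 kHz > fs/2 = 9.75 kHz, folds to fs − 17.5 kHz = 2 kHz.
19 kHz > fs/2 = 9.75 kHz, folds to fs − 19 kHz = 0.5 kHz.
20 kHz mod fs = 0.5 kHz.
0.5 kHz ≤ fs/2 = 9.75 kHz, appears at 0.5 kHz.
84.5 kHz mod fs = 6.5 kHz.
6.5 kHz ≤ fs/2 = 9.75 kHz, appears at 6.5 kHz.
Distinct values: {0.5 kHz, 2 kHz, 2.5 kHz, 6.5 kHz} → 4.

4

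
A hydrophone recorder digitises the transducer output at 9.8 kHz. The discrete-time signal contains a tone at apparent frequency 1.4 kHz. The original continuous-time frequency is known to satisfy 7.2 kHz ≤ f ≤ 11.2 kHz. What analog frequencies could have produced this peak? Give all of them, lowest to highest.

8.4 kHz, 11.2 kHz

Frequencies that alias to 1.4 kHz are k·fs ± 1.4 kHz for integer k ≥ 0.
k=0: 1.4 kHz.
k=1: 8.4 kHz, 11.2 kHz.
k=2: 18.2 kHz, 21 kHz.
Within [7.2 kHz, 11.2 kHz]: 8.4 kHz, 11.2 kHz.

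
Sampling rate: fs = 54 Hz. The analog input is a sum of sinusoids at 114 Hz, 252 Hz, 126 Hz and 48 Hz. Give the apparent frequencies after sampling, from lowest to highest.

6 Hz, 18 Hz

fs/2 = 27 Hz.
114 Hz mod fs = 6 Hz.
6 Hz ≤ fs/2 = 27 Hz, appears at 6 Hz.
252 Hz mod fs = 36 Hz.
36 Hz > fs/2 = 27 Hz, folds to fs − 36 Hz = 18 Hz.
126 Hz mod fs = 18 Hz.
18 Hz ≤ fs/2 = 27 Hz, appears at 18 Hz.
48 Hz > fs/2 = 27 Hz, folds to fs − 48 Hz = 6 Hz.
Distinct values: {6 Hz, 18 Hz}.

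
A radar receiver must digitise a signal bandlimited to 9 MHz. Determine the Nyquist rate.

18 MHz

Nyquist rate = 2 × 9 MHz = 18 MHz.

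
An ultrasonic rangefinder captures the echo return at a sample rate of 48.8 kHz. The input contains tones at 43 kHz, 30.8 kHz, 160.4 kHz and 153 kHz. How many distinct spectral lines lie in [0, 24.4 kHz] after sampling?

4

fs/2 = 24.4 kHz.
43 kHz > fs/2 = 24.4 kHz, folds to fs − 43 kHz = 5.8 kHz.
30.8 kHz > fs/2 = 24.4 kHz, folds to fs − 30.8 kHz = 18 kHz.
160.4 kHz mod fs = 14 kHz.
14 kHz ≤ fs/2 = 24.4 kHz, appears at 14 kHz.
153 kHz mod fs = 6.6 kHz.
6.6 kHz ≤ fs/2 = 24.4 kHz, appears at 6.6 kHz.
Distinct values: {5.8 kHz, 6.6 kHz, 14 kHz, 18 kHz} → 4.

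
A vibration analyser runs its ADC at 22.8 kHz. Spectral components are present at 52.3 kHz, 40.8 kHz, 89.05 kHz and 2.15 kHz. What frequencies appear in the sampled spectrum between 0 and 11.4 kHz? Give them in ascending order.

fs/2 = 11.4 kHz.
52.3 kHz mod fs = 6.7 kHz.
6.7 kHz ≤ fs/2 = 11.4 kHz, appears at 6.7 kHz.
40.8 kHz mod fs = 18 kHz.
18 kHz > fs/2 = 11.4 kHz, folds to fs − 18 kHz = 4.8 kHz.
89.05 kHz mod fs = 20.65 kHz.
20.65 kHz > fs/2 = 11.4 kHz, folds to fs − 20.65 kHz = 2.15 kHz.
2.15 kHz ≤ fs/2 = 11.4 kHz, passes unchanged.
Distinct values: {2.15 kHz, 4.8 kHz, 6.7 kHz}.

2.15 kHz, 4.8 kHz, 6.7 kHz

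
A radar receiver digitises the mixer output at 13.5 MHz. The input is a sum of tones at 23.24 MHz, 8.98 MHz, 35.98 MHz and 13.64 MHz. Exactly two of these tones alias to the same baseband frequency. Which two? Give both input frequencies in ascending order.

8.98 MHz, 35.98 MHz

fs/2 = 6.75 MHz.
23.24 MHz mod fs = 9.74 MHz.
9.74 MHz > fs/2 = 6.75 MHz, folds to fs − 9.74 MHz = 3.76 MHz.
8.98 MHz > fs/2 = 6.75 MHz, folds to fs − 8.98 MHz = 4.52 MHz.
35.98 MHz mod fs = 8.98 MHz.
8.98 MHz > fs/2 = 6.75 MHz, folds to fs − 8.98 MHz = 4.52 MHz.
13.64 MHz mod fs = 0.14 MHz.
0.14 MHz ≤ fs/2 = 6.75 MHz, appears at 0.14 MHz.
8.98 MHz and 35.98 MHz both map to 4.52 MHz.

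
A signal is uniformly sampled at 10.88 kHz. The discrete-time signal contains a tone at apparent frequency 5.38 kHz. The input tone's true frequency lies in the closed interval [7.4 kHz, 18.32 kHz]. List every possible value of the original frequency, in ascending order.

Frequencies that alias to 5.38 kHz are k·fs ± 5.38 kHz for integer k ≥ 0.
k=0: 5.38 kHz.
k=1: 5.5 kHz, 16.26 kHz.
k=2: 16.38 kHz, 27.14 kHz.
k=3: 27.26 kHz, 38.02 kHz.
Within [7.4 kHz, 18.32 kHz]: 16.26 kHz, 16.38 kHz.

16.26 kHz, 16.38 kHz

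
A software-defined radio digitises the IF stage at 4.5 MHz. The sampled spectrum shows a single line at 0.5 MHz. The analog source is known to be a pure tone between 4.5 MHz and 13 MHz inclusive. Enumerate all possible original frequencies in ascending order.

5 MHz, 8.5 MHz, 9.5 MHz, 13 MHz

Frequencies that alias to 0.5 MHz are k·fs ± 0.5 MHz for integer k ≥ 0.
k=0: 0.5 MHz.
k=1: 4 MHz, 5 MHz.
k=2: 8.5 MHz, 9.5 MHz.
k=3: 13 MHz, 14 MHz.
k=4: 17.5 MHz, 18.5 MHz.
Within [4.5 MHz, 13 MHz]: 5 MHz, 8.5 MHz, 9.5 MHz, 13 MHz.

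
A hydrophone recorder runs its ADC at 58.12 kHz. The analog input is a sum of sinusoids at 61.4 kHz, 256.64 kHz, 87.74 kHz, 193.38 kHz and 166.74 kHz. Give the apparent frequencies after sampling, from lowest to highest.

fs/2 = 29.06 kHz.
61.4 kHz mod fs = 3.28 kHz.
3.28 kHz ≤ fs/2 = 29.06 kHz, appears at 3.28 kHz.
256.64 kHz mod fs = 24.16 kHz.
24.16 kHz ≤ fs/2 = 29.06 kHz, appears at 24.16 kHz.
87.74 kHz mod fs = 29.62 kHz.
29.62 kHz > fs/2 = 29.06 kHz, folds to fs − 29.62 kHz = 28.5 kHz.
193.38 kHz mod fs = 19.02 kHz.
19.02 kHz ≤ fs/2 = 29.06 kHz, appears at 19.02 kHz.
166.74 kHz mod fs = 50.5 kHz.
50.5 kHz > fs/2 = 29.06 kHz, folds to fs − 50.5 kHz = 7.62 kHz.
Distinct values: {3.28 kHz, 7.62 kHz, 19.02 kHz, 24.16 kHz, 28.5 kHz}.

3.28 kHz, 7.62 kHz, 19.02 kHz, 24.16 kHz, 28.5 kHz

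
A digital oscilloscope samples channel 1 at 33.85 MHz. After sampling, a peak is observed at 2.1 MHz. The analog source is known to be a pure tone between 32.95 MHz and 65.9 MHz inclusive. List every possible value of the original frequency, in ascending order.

Frequencies that alias to 2.1 MHz are k·fs ± 2.1 MHz for integer k ≥ 0.
k=0: 2.1 MHz.
k=1: 31.75 MHz, 35.95 MHz.
k=2: 65.6 MHz, 69.8 MHz.
k=3: 99.45 MHz, 103.65 MHz.
Within [32.95 MHz, 65.9 MHz]: 35.95 MHz, 65.6 MHz.

35.95 MHz, 65.6 MHz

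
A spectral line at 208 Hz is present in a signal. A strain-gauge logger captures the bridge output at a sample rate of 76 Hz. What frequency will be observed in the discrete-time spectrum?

208 Hz mod fs = 56 Hz.
56 Hz > fs/2 = 38 Hz, folds to fs − 56 Hz = 20 Hz.

20 Hz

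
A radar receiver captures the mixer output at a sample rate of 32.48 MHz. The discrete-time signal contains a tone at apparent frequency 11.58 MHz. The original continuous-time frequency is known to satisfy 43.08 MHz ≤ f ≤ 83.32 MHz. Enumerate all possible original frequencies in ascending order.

44.06 MHz, 53.38 MHz, 76.54 MHz

Frequencies that alias to 11.58 MHz are k·fs ± 11.58 MHz for integer k ≥ 0.
k=0: 11.58 MHz.
k=1: 20.9 MHz, 44.06 MHz.
k=2: 53.38 MHz, 76.54 MHz.
k=3: 85.86 MHz, 109.02 MHz.
Within [43.08 MHz, 83.32 MHz]: 44.06 MHz, 53.38 MHz, 76.54 MHz.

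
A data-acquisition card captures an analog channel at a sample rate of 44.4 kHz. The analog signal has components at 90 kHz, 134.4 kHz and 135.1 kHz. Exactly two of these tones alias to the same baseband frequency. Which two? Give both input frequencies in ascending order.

fs/2 = 22.2 kHz.
90 kHz mod fs = 1.2 kHz.
1.2 kHz ≤ fs/2 = 22.2 kHz, appears at 1.2 kHz.
134.4 kHz mod fs = 1.2 kHz.
1.2 kHz ≤ fs/2 = 22.2 kHz, appears at 1.2 kHz.
135.1 kHz mod fs = 1.9 kHz.
1.9 kHz ≤ fs/2 = 22.2 kHz, appears at 1.9 kHz.
90 kHz and 134.4 kHz both map to 1.2 kHz.

90 kHz, 134.4 kHz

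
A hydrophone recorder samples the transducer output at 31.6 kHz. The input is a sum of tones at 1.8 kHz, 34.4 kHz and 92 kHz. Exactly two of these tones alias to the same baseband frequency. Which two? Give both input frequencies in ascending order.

fs/2 = 15.8 kHz.
1.8 kHz ≤ fs/2 = 15.8 kHz, passes unchanged.
34.4 kHz mod fs = 2.8 kHz.
2.8 kHz ≤ fs/2 = 15.8 kHz, appears at 2.8 kHz.
92 kHz mod fs = 28.8 kHz.
28.8 kHz > fs/2 = 15.8 kHz, folds to fs − 28.8 kHz = 2.8 kHz.
34.4 kHz and 92 kHz both map to 2.8 kHz.

34.4 kHz, 92 kHz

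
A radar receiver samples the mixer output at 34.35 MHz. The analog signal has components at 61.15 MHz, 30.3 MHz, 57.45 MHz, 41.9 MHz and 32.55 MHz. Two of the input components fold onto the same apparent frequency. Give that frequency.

7.55 MHz

fs/2 = 17.175 MHz.
61.15 MHz mod fs = 26.8 MHz.
26.8 MHz > fs/2 = 17.175 MHz, folds to fs − 26.8 MHz = 7.55 MHz.
30.3 MHz > fs/2 = 17.175 MHz, folds to fs − 30.3 MHz = 4.05 MHz.
57.45 MHz mod fs = 23.1 MHz.
23.1 MHz > fs/2 = 17.175 MHz, folds to fs − 23.1 MHz = 11.25 MHz.
41.9 MHz mod fs = 7.55 MHz.
7.55 MHz ≤ fs/2 = 17.175 MHz, appears at 7.55 MHz.
32.55 MHz > fs/2 = 17.175 MHz, folds to fs − 32.55 MHz = 1.8 MHz.
41.9 MHz and 61.15 MHz both map to 7.55 MHz.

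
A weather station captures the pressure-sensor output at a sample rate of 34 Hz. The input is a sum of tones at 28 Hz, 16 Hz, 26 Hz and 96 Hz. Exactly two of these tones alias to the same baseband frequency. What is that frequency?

6 Hz

fs/2 = 17 Hz.
28 Hz > fs/2 = 17 Hz, folds to fs − 28 Hz = 6 Hz.
16 Hz ≤ fs/2 = 17 Hz, passes unchanged.
26 Hz > fs/2 = 17 Hz, folds to fs − 26 Hz = 8 Hz.
96 Hz mod fs = 28 Hz.
28 Hz > fs/2 = 17 Hz, folds to fs − 28 Hz = 6 Hz.
28 Hz and 96 Hz both map to 6 Hz.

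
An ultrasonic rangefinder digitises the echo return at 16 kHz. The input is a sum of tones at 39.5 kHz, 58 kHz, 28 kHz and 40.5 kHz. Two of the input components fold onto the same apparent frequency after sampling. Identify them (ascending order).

fs/2 = 8 kHz.
39.5 kHz mod fs = 7.5 kHz.
7.5 kHz ≤ fs/2 = 8 kHz, appears at 7.5 kHz.
58 kHz mod fs = 10 kHz.
10 kHz > fs/2 = 8 kHz, folds to fs − 10 kHz = 6 kHz.
28 kHz mod fs = 12 kHz.
12 kHz > fs/2 = 8 kHz, folds to fs − 12 kHz = 4 kHz.
40.5 kHz mod fs = 8.5 kHz.
8.5 kHz > fs/2 = 8 kHz, folds to fs − 8.5 kHz = 7.5 kHz.
39.5 kHz and 40.5 kHz both map to 7.5 kHz.

39.5 kHz, 40.5 kHz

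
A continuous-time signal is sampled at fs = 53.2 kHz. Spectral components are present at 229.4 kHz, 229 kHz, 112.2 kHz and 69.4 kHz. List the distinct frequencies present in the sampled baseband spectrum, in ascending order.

fs/2 = 26.6 kHz.
229.4 kHz mod fs = 16.6 kHz.
16.6 kHz ≤ fs/2 = 26.6 kHz, appears at 16.6 kHz.
229 kHz mod fs = 16.2 kHz.
16.2 kHz ≤ fs/2 = 26.6 kHz, appears at 16.2 kHz.
112.2 kHz mod fs = 5.8 kHz.
5.8 kHz ≤ fs/2 = 26.6 kHz, appears at 5.8 kHz.
69.4 kHz mod fs = 16.2 kHz.
16.2 kHz ≤ fs/2 = 26.6 kHz, appears at 16.2 kHz.
Distinct values: {5.8 kHz, 16.2 kHz, 16.6 kHz}.

5.8 kHz, 16.2 kHz, 16.6 kHz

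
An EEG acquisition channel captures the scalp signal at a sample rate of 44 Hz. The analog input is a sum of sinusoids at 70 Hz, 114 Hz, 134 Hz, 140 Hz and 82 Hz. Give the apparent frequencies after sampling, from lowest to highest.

fs/2 = 22 Hz.
70 Hz mod fs = 26 Hz.
26 Hz > fs/2 = 22 Hz, folds to fs − 26 Hz = 18 Hz.
114 Hz mod fs = 26 Hz.
26 Hz > fs/2 = 22 Hz, folds to fs − 26 Hz = 18 Hz.
134 Hz mod fs = 2 Hz.
2 Hz ≤ fs/2 = 22 Hz, appears at 2 Hz.
140 Hz mod fs = 8 Hz.
8 Hz ≤ fs/2 = 22 Hz, appears at 8 Hz.
82 Hz mod fs = 38 Hz.
38 Hz > fs/2 = 22 Hz, folds to fs − 38 Hz = 6 Hz.
Distinct values: {2 Hz, 6 Hz, 8 Hz, 18 Hz}.

2 Hz, 6 Hz, 8 Hz, 18 Hz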